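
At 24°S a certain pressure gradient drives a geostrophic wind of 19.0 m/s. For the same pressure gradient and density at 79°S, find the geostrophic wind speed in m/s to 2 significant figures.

With the same pressure gradient and density, V_g ∝ 1/f ∝ 1/sin φ.
V₂ = V₁ · sin φ₁ / sin φ₂ = 19.0 × sin 24° / sin 79°
V₂ = 19.0 × 0.4067/0.9816 = 7.9 m/s

7.9 m/s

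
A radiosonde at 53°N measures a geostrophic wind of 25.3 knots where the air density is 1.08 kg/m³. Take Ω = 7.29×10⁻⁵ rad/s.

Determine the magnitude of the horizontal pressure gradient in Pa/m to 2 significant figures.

1.6×10⁻³ Pa/m

Coriolis parameter at 53°N:
f = 2Ω sin φ = 2 × 7.29×10⁻⁵ × sin 53° = 1.16×10⁻⁴ s⁻¹
Wind speed in SI: 25.3 knots = 13.0 m/s
Geostrophic balance rearranged: |∂P/∂n| = f ρ V_g
|∂P/∂n| = 1.16×10⁻⁴ × 1.08 × 13.0 = 1.64×10⁻³ Pa/m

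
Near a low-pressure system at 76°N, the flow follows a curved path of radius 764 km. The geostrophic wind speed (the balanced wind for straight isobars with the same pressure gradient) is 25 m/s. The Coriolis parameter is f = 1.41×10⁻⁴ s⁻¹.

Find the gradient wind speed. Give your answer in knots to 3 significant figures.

Around a low, centrifugal force acts outward with Coriolis, so pressure-gradient force balances both:
(1/ρ)|∂P/∂n| = fV + V²/R  →  V² + fR·V − fR·V_g = 0
With fR = 1.41×10⁻⁴ × 764×10³ m = 108 m/s:
V = [−fR + √((fR)² + 4 fR V_g)]/2 = [−108 + √(108² + 4×108×25)]/2 = 20.9 m/s
Subgeostrophic (V < V_g = 25 m/s), as expected around a low.
Converting: 20.9 m/s × 1.944 = 40.7 knots

40.7 knots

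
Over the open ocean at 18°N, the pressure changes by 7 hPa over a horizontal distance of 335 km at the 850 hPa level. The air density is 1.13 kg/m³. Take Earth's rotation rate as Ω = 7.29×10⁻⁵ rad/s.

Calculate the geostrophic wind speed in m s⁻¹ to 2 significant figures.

Coriolis parameter at 18°N:
f = 2Ω sin φ = 2 × 7.29×10⁻⁵ × sin 18° = 4.51×10⁻⁵ s⁻¹
Pressure gradient: |∂P/∂n| = 700 Pa / 335000 m = 2.09×10⁻³ Pa/m
Geostrophic balance (pressure-gradient force = Coriolis force):
V_g = (1/(fρ)) |∂P/∂n| = 2.09×10⁻³ / (4.51×10⁻⁵ × 1.13) = 41.0 m/s

41 m s⁻¹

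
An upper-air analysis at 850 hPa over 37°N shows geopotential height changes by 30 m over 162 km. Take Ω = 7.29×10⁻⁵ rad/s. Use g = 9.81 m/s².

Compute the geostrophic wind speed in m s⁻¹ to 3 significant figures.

Coriolis parameter at 37°N:
f = 2Ω sin φ = 2 × 7.29×10⁻⁵ × sin 37° = 8.77×10⁻⁵ s⁻¹
Height gradient: |∂Z/∂n| = 30 m / 162000 m = 1.85×10⁻⁴
On a pressure surface, geostrophic balance gives V_g = (g/f)|∂Z/∂n|:
V_g = 9.81 × 1.85×10⁻⁴ / 8.77×10⁻⁵ = 20.7 m/s

20.7 m s⁻¹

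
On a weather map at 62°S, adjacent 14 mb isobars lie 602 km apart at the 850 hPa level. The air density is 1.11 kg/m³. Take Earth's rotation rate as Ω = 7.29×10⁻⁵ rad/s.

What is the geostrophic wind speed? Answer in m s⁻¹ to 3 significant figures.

Coriolis parameter at 62°S:
f = 2Ω sin φ = 2 × 7.29×10⁻⁵ × sin 62° = 1.29×10⁻⁴ s⁻¹
Pressure gradient: |∂P/∂n| = 1400 Pa / 602000 m = 2.33×10⁻³ Pa/m
Geostrophic balance (pressure-gradient force = Coriolis force):
V_g = (1/(fρ)) |∂P/∂n| = 2.33×10⁻³ / (1.29×10⁻⁴ × 1.11) = 16.3 m/s

16.3 m s⁻¹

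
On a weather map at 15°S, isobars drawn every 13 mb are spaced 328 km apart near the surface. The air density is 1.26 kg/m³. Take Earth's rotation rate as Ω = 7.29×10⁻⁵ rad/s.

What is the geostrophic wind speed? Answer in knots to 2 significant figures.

Coriolis parameter at 15°S:
f = 2Ω sin φ = 2 × 7.29×10⁻⁵ × sin 15° = 3.77×10⁻⁵ s⁻¹
Pressure gradient: |∂P/∂n| = 1300 Pa / 328000 m = 3.96×10⁻³ Pa/m
Geostrophic balance (pressure-gradient force = Coriolis force):
V_g = (1/(fρ)) |∂P/∂n| = 3.96×10⁻³ / (3.77×10⁻⁵ × 1.26) = 83.4 m/s
Converting: 83.4 m/s × 1.944 = 160 knots

160 knots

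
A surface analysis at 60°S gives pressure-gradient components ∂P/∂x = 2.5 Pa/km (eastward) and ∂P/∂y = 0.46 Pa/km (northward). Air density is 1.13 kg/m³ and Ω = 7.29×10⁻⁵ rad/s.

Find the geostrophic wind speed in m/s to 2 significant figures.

Coriolis parameter at 60°S:
f = 2Ω sin φ = 2 × 7.29×10⁻⁵ × sin 60° = 1.26×10⁻⁴ s⁻¹
In the Southern Hemisphere f is negative: f = −1.26×10⁻⁴ s⁻¹.
Component geostrophic relations (x east, y north):
u_g = −(1/(fρ)) ∂P/∂y,  v_g = (1/(fρ)) ∂P/∂x
u_g = −(0.46×10⁻³)/(−1.26×10⁻⁴ × 1.13) = 3.22 m/s;  v_g = (2.5×10⁻³)/(−1.26×10⁻⁴ × 1.13) = −17.5 m/s
|V_g| = √(u_g² + v_g²) = 17.8 m/s

18 m/s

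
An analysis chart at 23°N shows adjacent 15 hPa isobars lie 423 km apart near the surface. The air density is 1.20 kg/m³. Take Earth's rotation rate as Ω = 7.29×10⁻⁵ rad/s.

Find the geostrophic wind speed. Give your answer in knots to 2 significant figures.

Coriolis parameter at 23°N:
f = 2Ω sin φ = 2 × 7.29×10⁻⁵ × sin 23° = 5.70×10⁻⁵ s⁻¹
Pressure gradient: |∂P/∂n| = 1500 Pa / 423000 m = 3.55×10⁻³ Pa/m
Geostrophic balance (pressure-gradient force = Coriolis force):
V_g = (1/(fρ)) |∂P/∂n| = 3.55×10⁻³ / (5.70×10⁻⁵ × 1.20) = 51.9 m/s
Converting: 51.9 m/s × 1.944 = 100 knots

100 knots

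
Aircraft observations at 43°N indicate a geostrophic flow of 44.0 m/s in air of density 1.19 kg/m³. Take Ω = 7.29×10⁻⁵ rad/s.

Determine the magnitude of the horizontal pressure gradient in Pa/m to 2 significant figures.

Coriolis parameter at 43°N:
f = 2Ω sin φ = 2 × 7.29×10⁻⁵ × sin 43° = 9.94×10⁻⁵ s⁻¹
Geostrophic balance rearranged: |∂P/∂n| = f ρ V_g
|∂P/∂n| = 9.94×10⁻⁵ × 1.19 × 44.0 = 5.21×10⁻³ Pa/m

5.2×10⁻³ Pa/m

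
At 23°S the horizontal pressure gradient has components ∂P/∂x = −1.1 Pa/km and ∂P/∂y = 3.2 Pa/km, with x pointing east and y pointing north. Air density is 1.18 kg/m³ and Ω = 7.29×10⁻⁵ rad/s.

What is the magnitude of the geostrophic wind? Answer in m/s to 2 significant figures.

50 m/s

Coriolis parameter at 23°S:
f = 2Ω sin φ = 2 × 7.29×10⁻⁵ × sin 23° = 5.70×10⁻⁵ s⁻¹
In the Southern Hemisphere f is negative: f = −5.70×10⁻⁵ s⁻¹.
Component geostrophic relations (x east, y north):
u_g = −(1/(fρ)) ∂P/∂y,  v_g = (1/(fρ)) ∂P/∂x
u_g = −(3.2×10⁻³)/(−5.70×10⁻⁵ × 1.18) = 47.6 m/s;  v_g = (−1.1×10⁻³)/(−5.70×10⁻⁵ × 1.18) = 16.4 m/s
|V_g| = √(u_g² + v_g²) = 50.3 m/s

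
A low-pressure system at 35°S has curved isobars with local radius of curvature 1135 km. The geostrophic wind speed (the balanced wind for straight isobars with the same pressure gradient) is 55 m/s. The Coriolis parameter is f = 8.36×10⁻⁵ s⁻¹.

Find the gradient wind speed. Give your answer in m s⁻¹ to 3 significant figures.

Around a low, centrifugal force acts outward with Coriolis, so pressure-gradient force balances both:
(1/ρ)|∂P/∂n| = fV + V²/R  →  V² + fR·V − fR·V_g = 0
With fR = 8.36×10⁻⁵ × 1135×10³ m = 94.9 m/s:
V = [−fR + √((fR)² + 4 fR V_g)]/2 = [−94.9 + √(94.9² + 4×94.9×55)]/2 = 39 m/s
Subgeostrophic (V < V_g = 55 m/s), as expected around a low.

39.0 m s⁻¹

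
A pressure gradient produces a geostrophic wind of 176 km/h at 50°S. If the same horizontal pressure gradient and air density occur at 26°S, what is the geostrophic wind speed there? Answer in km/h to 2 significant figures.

With the same pressure gradient and density, V_g ∝ 1/f ∝ 1/sin φ.
V₂ = V₁ · sin φ₁ / sin φ₂ = 176 × sin 50° / sin 26°
V₂ = 176 × 0.7660/0.4384 = 310 km/h

310 km/h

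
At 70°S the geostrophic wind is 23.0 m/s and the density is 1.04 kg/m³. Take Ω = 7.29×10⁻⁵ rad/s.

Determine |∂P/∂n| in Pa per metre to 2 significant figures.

3.3×10⁻³ Pa/m

Coriolis parameter at 70°S:
f = 2Ω sin φ = 2 × 7.29×10⁻⁵ × sin 70° = 1.37×10⁻⁴ s⁻¹
Geostrophic balance rearranged: |∂P/∂n| = f ρ V_g
|∂P/∂n| = 1.37×10⁻⁴ × 1.04 × 23.0 = 3.28×10⁻³ Pa/m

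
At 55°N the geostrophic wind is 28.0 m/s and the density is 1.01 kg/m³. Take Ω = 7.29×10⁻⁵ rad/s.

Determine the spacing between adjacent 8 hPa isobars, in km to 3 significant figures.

Coriolis parameter at 55°N:
f = 2Ω sin φ = 2 × 7.29×10⁻⁵ × sin 55° = 1.19×10⁻⁴ s⁻¹
Geostrophic balance rearranged: |∂P/∂n| = f ρ V_g
|∂P/∂n| = 1.19×10⁻⁴ × 1.01 × 28.0 = 3.38×10⁻³ Pa/m
Isobar spacing: Δn = ΔP/|∂P/∂n| = 800 Pa / 3.38×10⁻³ Pa/m = 236858 m ≈ 237 km

237 km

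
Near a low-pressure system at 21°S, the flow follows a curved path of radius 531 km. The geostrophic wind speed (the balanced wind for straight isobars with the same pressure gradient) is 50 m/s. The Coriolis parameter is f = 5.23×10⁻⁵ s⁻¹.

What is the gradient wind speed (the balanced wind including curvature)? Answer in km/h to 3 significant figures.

Around a low, centrifugal force acts outward with Coriolis, so pressure-gradient force balances both:
(1/ρ)|∂P/∂n| = fV + V²/R  →  V² + fR·V − fR·V_g = 0
With fR = 5.23×10⁻⁵ × 531×10³ m = 27.8 m/s:
V = [−fR + √((fR)² + 4 fR V_g)]/2 = [−27.8 + √(27.8² + 4×27.8×50)]/2 = 25.9 m/s
Subgeostrophic (V < V_g = 50 m/s), as expected around a low.
Converting: 25.9 m/s × 3.6 = 93.2 km/h

93.2 km/h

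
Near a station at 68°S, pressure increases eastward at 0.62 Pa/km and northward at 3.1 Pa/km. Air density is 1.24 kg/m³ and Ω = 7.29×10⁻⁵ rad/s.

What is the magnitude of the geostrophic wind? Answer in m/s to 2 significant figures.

Coriolis parameter at 68°S:
f = 2Ω sin φ = 2 × 7.29×10⁻⁵ × sin 68° = 1.35×10⁻⁴ s⁻¹
In the Southern Hemisphere f is negative: f = −1.35×10⁻⁴ s⁻¹.
Component geostrophic relations (x east, y north):
u_g = −(1/(fρ)) ∂P/∂y,  v_g = (1/(fρ)) ∂P/∂x
u_g = −(3.1×10⁻³)/(−1.35×10⁻⁴ × 1.24) = 18.5 m/s;  v_g = (0.62×10⁻³)/(−1.35×10⁻⁴ × 1.24) = −3.70 m/s
|V_g| = √(u_g² + v_g²) = 18.9 m/s

19 m/s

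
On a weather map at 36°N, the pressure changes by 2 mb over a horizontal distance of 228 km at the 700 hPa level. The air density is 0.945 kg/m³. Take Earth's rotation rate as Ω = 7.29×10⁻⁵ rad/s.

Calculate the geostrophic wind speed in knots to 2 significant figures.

Coriolis parameter at 36°N:
f = 2Ω sin φ = 2 × 7.29×10⁻⁵ × sin 36° = 8.57×10⁻⁵ s⁻¹
Pressure gradient: |∂P/∂n| = 200 Pa / 228000 m = 8.77×10⁻⁴ Pa/m
Geostrophic balance (pressure-gradient force = Coriolis force):
V_g = (1/(fρ)) |∂P/∂n| = 8.77×10⁻⁴ / (8.57×10⁻⁵ × 0.945) = 10.8 m/s
Converting: 10.8 m/s × 1.944 = 21 knots

21 knots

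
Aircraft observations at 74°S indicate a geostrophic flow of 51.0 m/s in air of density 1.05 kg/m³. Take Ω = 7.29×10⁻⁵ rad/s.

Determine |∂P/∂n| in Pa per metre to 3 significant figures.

Coriolis parameter at 74°S:
f = 2Ω sin φ = 2 × 7.29×10⁻⁵ × sin 74° = 1.40×10⁻⁴ s⁻¹
Geostrophic balance rearranged: |∂P/∂n| = f ρ V_g
|∂P/∂n| = 1.40×10⁻⁴ × 1.05 × 51.0 = 7.51×10⁻³ Pa/m

7.51×10⁻³ Pa/m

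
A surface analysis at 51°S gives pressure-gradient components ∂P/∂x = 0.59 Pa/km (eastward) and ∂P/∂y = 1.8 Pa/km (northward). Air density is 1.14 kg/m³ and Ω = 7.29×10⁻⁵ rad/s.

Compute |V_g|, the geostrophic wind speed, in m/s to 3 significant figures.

Coriolis parameter at 51°S:
f = 2Ω sin φ = 2 × 7.29×10⁻⁵ × sin 51° = 1.13×10⁻⁴ s⁻¹
In the Southern Hemisphere f is negative: f = −1.13×10⁻⁴ s⁻¹.
Component geostrophic relations (x east, y north):
u_g = −(1/(fρ)) ∂P/∂y,  v_g = (1/(fρ)) ∂P/∂x
u_g = −(1.8×10⁻³)/(−1.13×10⁻⁴ × 1.14) = 13.9 m/s;  v_g = (0.59×10⁻³)/(−1.13×10⁻⁴ × 1.14) = −4.57 m/s
|V_g| = √(u_g² + v_g²) = 14.7 m/s

14.7 m/s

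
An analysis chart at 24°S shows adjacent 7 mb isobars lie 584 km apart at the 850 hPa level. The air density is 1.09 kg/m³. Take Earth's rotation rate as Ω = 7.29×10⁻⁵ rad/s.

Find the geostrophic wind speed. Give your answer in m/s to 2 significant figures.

19 m/s

Coriolis parameter at 24°S:
f = 2Ω sin φ = 2 × 7.29×10⁻⁵ × sin 24° = 5.93×10⁻⁵ s⁻¹
Pressure gradient: |∂P/∂n| = 700 Pa / 584000 m = 1.20×10⁻³ Pa/m
Geostrophic balance (pressure-gradient force = Coriolis force):
V_g = (1/(fρ)) |∂P/∂n| = 1.20×10⁻³ / (5.93×10⁻⁵ × 1.09) = 18.5 m/s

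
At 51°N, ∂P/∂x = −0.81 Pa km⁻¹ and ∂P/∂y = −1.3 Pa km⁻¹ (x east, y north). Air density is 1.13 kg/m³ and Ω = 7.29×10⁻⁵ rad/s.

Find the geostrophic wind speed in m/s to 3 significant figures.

Coriolis parameter at 51°N:
f = 2Ω sin φ = 2 × 7.29×10⁻⁵ × sin 51° = 1.13×10⁻⁴ s⁻¹
Component geostrophic relations (x east, y north):
u_g = −(1/(fρ)) ∂P/∂y,  v_g = (1/(fρ)) ∂P/∂x
u_g = −(−1.3×10⁻³)/(1.13×10⁻⁴ × 1.13) = 10.2 m/s;  v_g = (−0.81×10⁻³)/(1.13×10⁻⁴ × 1.13) = −6.33 m/s
|V_g| = √(u_g² + v_g²) = 12.0 m/s

12.0 m/s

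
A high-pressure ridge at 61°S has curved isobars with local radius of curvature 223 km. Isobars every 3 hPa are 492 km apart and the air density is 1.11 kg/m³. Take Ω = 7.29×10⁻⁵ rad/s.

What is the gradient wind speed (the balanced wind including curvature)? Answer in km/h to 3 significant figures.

Coriolis parameter at 61°S:
f = 2Ω sin φ = 2 × 7.29×10⁻⁵ × sin 61° = 1.28×10⁻⁴ s⁻¹
Pressure gradient: |∂P/∂n| = 300 Pa / 492000 m = 6.10×10⁻⁴ Pa/m
Geostrophic speed: V_g = |∂P/∂n|/(fρ) = 6.10×10⁻⁴/(1.28×10⁻⁴ × 1.11) = 4.31 m/s
Around a high, pressure-gradient force acts outward with centrifugal, so Coriolis balances both:
fV = (1/ρ)|∂P/∂n| + V²/R  →  V² − fR·V + fR·V_g = 0
With fR = 1.28×10⁻⁴ × 223×10³ m = 28.4 m/s:
V = [fR − √((fR)² − 4 fR V_g)]/2 = [28.4 − √(28.4² − 4×28.4×4.31)]/2 = 5.29 m/s
Supergeostrophic (V > V_g = 4.31 m/s), as expected around a high.
Converting: 5.29 m/s × 3.6 = 19.1 km/h

19.1 km/h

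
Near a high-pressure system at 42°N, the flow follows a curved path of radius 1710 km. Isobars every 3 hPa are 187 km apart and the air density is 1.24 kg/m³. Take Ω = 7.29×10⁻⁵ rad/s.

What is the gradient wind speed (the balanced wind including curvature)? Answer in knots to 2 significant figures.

Coriolis parameter at 42°N:
f = 2Ω sin φ = 2 × 7.29×10⁻⁵ × sin 42° = 9.76×10⁻⁵ s⁻¹
Pressure gradient: |∂P/∂n| = 300 Pa / 187000 m = 1.60×10⁻³ Pa/m
Geostrophic speed: V_g = |∂P/∂n|/(fρ) = 1.60×10⁻³/(9.76×10⁻⁵ × 1.24) = 13.3 m/s
Around a high, pressure-gradient force acts outward with centrifugal, so Coriolis balances both:
fV = (1/ρ)|∂P/∂n| + V²/R  →  V² − fR·V + fR·V_g = 0
With fR = 9.76×10⁻⁵ × 1710×10³ m = 167 m/s:
V = [fR − √((fR)² − 4 fR V_g)]/2 = [167 − √(167² − 4×167×13.3)]/2 = 14.5 m/s
Supergeostrophic (V > V_g = 13.3 m/s), as expected around a high.
Converting: 14.5 m/s × 1.944 = 28 knots

28 knots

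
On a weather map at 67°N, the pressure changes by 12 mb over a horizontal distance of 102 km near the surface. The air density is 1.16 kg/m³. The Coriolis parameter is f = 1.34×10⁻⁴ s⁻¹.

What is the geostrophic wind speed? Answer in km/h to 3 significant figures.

272 km/h

Pressure gradient: |∂P/∂n| = 1200 Pa / 102000 m = 1.18×10⁻² Pa/m
Geostrophic balance (pressure-gradient force = Coriolis force):
V_g = (1/(fρ)) |∂P/∂n| = 1.18×10⁻² / (1.34×10⁻⁴ × 1.16) = 75.7 m/s
Converting: 75.7 m/s × 3.6 = 272 km/h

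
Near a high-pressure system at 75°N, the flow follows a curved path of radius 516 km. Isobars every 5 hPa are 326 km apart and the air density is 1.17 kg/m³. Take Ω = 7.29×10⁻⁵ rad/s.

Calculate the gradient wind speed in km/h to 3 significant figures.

Coriolis parameter at 75°N:
f = 2Ω sin φ = 2 × 7.29×10⁻⁵ × sin 75° = 1.41×10⁻⁴ s⁻¹
Pressure gradient: |∂P/∂n| = 500 Pa / 326000 m = 1.53×10⁻³ Pa/m
Geostrophic speed: V_g = |∂P/∂n|/(fρ) = 1.53×10⁻³/(1.41×10⁻⁴ × 1.17) = 9.31 m/s
Around a high, pressure-gradient force acts outward with centrifugal, so Coriolis balances both:
fV = (1/ρ)|∂P/∂n| + V²/R  →  V² − fR·V + fR·V_g = 0
With fR = 1.41×10⁻⁴ × 516×10³ m = 72.7 m/s:
V = [fR − √((fR)² − 4 fR V_g)]/2 = [72.7 − √(72.7² − 4×72.7×9.31)]/2 = 11 m/s
Supergeostrophic (V > V_g = 9.31 m/s), as expected around a high.
Converting: 11 m/s × 3.6 = 39.5 km/h

39.5 km/h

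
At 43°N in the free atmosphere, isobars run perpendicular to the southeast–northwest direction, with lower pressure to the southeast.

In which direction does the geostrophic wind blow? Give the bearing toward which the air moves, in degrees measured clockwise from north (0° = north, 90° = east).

225°

The pressure-gradient force points toward the southeast (bearing 135°).
Geostrophic balance: in the Northern Hemisphere the Coriolis force deflects motion to the right, so the geostrophic wind blows 90° to the right of the pressure-gradient force (low pressure on the left).
Rotating 135° by 90° clockwise gives 225° — the wind blows toward the southwest.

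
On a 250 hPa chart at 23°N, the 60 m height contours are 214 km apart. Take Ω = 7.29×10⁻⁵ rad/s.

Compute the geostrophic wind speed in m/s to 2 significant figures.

48 m/s

Coriolis parameter at 23°N:
f = 2Ω sin φ = 2 × 7.29×10⁻⁵ × sin 23° = 5.70×10⁻⁵ s⁻¹
Height gradient: |∂Z/∂n| = 60 m / 214000 m = 2.80×10⁻⁴
On a pressure surface, geostrophic balance gives V_g = (g/f)|∂Z/∂n|:
V_g = 9.81 × 2.80×10⁻⁴ / 5.70×10⁻⁵ = 48.3 m/s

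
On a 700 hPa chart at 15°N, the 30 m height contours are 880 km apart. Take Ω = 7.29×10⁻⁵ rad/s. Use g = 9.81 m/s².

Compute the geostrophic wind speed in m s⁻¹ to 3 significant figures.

8.86 m s⁻¹

Coriolis parameter at 15°N:
f = 2Ω sin φ = 2 × 7.29×10⁻⁵ × sin 15° = 3.77×10⁻⁵ s⁻¹
Height gradient: |∂Z/∂n| = 30 m / 880000 m = 3.41×10⁻⁵
On a pressure surface, geostrophic balance gives V_g = (g/f)|∂Z/∂n|:
V_g = 9.81 × 3.41×10⁻⁵ / 3.77×10⁻⁵ = 8.86 m/s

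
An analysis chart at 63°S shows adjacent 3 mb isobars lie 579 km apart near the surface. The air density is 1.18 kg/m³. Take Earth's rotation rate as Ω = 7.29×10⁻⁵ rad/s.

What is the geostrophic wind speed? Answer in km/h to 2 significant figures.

Coriolis parameter at 63°S:
f = 2Ω sin φ = 2 × 7.29×10⁻⁵ × sin 63° = 1.30×10⁻⁴ s⁻¹
Pressure gradient: |∂P/∂n| = 300 Pa / 579000 m = 5.18×10⁻⁴ Pa/m
Geostrophic balance (pressure-gradient force = Coriolis force):
V_g = (1/(fρ)) |∂P/∂n| = 5.18×10⁻⁴ / (1.30×10⁻⁴ × 1.18) = 3.38 m/s
Converting: 3.38 m/s × 3.6 = 12 km/h

12 km/h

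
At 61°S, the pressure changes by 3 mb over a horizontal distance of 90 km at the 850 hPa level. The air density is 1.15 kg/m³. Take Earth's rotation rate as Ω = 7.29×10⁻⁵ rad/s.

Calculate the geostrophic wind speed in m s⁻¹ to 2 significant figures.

23 m s⁻¹

Coriolis parameter at 61°S:
f = 2Ω sin φ = 2 × 7.29×10⁻⁵ × sin 61° = 1.28×10⁻⁴ s⁻¹
Pressure gradient: |∂P/∂n| = 300 Pa / 90000 m = 3.33×10⁻³ Pa/m
Geostrophic balance (pressure-gradient force = Coriolis force):
V_g = (1/(fρ)) |∂P/∂n| = 3.33×10⁻³ / (1.28×10⁻⁴ × 1.15) = 22.7 m/s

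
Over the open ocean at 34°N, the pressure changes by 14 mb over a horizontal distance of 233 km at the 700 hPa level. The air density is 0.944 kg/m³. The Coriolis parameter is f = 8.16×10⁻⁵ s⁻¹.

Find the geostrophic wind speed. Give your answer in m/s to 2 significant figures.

Pressure gradient: |∂P/∂n| = 1400 Pa / 233000 m = 6.01×10⁻³ Pa/m
Geostrophic balance (pressure-gradient force = Coriolis force):
V_g = (1/(fρ)) |∂P/∂n| = 6.01×10⁻³ / (8.16×10⁻⁵ × 0.944) = 78.0 m/s

78 m/s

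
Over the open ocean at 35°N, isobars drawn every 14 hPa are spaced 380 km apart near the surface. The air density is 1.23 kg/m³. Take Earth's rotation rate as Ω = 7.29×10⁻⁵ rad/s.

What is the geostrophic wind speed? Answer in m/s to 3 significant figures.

35.8 m/s

Coriolis parameter at 35°N:
f = 2Ω sin φ = 2 × 7.29×10⁻⁵ × sin 35° = 8.36×10⁻⁵ s⁻¹
Pressure gradient: |∂P/∂n| = 1400 Pa / 380000 m = 3.68×10⁻³ Pa/m
Geostrophic balance (pressure-gradient force = Coriolis force):
V_g = (1/(fρ)) |∂P/∂n| = 3.68×10⁻³ / (8.36×10⁻⁵ × 1.23) = 35.8 m/s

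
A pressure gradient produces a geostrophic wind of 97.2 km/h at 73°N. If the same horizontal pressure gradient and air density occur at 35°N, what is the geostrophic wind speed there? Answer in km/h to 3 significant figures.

With the same pressure gradient and density, V_g ∝ 1/f ∝ 1/sin φ.
V₂ = V₁ · sin φ₁ / sin φ₂ = 97.2 × sin 73° / sin 35°
V₂ = 97.2 × 0.9563/0.5736 = 162 km/h

162 km/h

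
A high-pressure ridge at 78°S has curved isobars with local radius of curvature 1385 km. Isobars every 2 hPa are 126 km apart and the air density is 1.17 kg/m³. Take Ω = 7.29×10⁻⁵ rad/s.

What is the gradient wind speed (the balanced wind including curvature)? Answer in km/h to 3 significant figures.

Coriolis parameter at 78°S:
f = 2Ω sin φ = 2 × 7.29×10⁻⁵ × sin 78° = 1.43×10⁻⁴ s⁻¹
Pressure gradient: |∂P/∂n| = 200 Pa / 126000 m = 1.59×10⁻³ Pa/m
Geostrophic speed: V_g = |∂P/∂n|/(fρ) = 1.59×10⁻³/(1.43×10⁻⁴ × 1.17) = 9.51 m/s
Around a high, pressure-gradient force acts outward with centrifugal, so Coriolis balances both:
fV = (1/ρ)|∂P/∂n| + V²/R  →  V² − fR·V + fR·V_g = 0
With fR = 1.43×10⁻⁴ × 1385×10³ m = 198 m/s:
V = [fR − √((fR)² − 4 fR V_g)]/2 = [198 − √(198² − 4×198×9.51)]/2 = 10 m/s
Supergeostrophic (V > V_g = 9.51 m/s), as expected around a high.
Converting: 10 m/s × 3.6 = 36.1 km/h

36.1 km/h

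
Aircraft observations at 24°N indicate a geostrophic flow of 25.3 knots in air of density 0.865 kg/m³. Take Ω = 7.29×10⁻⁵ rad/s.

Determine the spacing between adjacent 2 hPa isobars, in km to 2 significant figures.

300 km

Coriolis parameter at 24°N:
f = 2Ω sin φ = 2 × 7.29×10⁻⁵ × sin 24° = 5.93×10⁻⁵ s⁻¹
Wind speed in SI: 25.3 knots = 13.0 m/s
Geostrophic balance rearranged: |∂P/∂n| = f ρ V_g
|∂P/∂n| = 5.93×10⁻⁵ × 0.865 × 13.0 = 6.68×10⁻⁴ Pa/m
Isobar spacing: Δn = ΔP/|∂P/∂n| = 200 Pa / 6.68×10⁻⁴ Pa/m = 299560 m ≈ 300 km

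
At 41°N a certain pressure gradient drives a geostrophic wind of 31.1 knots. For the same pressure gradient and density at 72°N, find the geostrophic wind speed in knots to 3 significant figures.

With the same pressure gradient and density, V_g ∝ 1/f ∝ 1/sin φ.
V₂ = V₁ · sin φ₁ / sin φ₂ = 31.1 × sin 41° / sin 72°
V₂ = 31.1 × 0.6561/0.9511 = 21.5 knots

21.5 knots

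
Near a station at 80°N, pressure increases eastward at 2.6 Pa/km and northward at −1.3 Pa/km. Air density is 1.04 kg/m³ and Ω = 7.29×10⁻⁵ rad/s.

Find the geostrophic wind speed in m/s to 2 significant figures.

Coriolis parameter at 80°N:
f = 2Ω sin φ = 2 × 7.29×10⁻⁵ × sin 80° = 1.44×10⁻⁴ s⁻¹
Component geostrophic relations (x east, y north):
u_g = −(1/(fρ)) ∂P/∂y,  v_g = (1/(fρ)) ∂P/∂x
u_g = −(−1.3×10⁻³)/(1.44×10⁻⁴ × 1.04) = 8.71 m/s;  v_g = (2.6×10⁻³)/(1.44×10⁻⁴ × 1.04) = 17.4 m/s
|V_g| = √(u_g² + v_g²) = 19.5 m/s

19 m/s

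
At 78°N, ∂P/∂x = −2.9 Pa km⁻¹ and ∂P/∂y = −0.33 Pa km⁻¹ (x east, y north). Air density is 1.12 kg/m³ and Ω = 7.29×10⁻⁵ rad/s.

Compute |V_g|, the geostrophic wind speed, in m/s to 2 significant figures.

18 m/s

Coriolis parameter at 78°N:
f = 2Ω sin φ = 2 × 7.29×10⁻⁵ × sin 78° = 1.43×10⁻⁴ s⁻¹
Component geostrophic relations (x east, y north):
u_g = −(1/(fρ)) ∂P/∂y,  v_g = (1/(fρ)) ∂P/∂x
u_g = −(−0.33×10⁻³)/(1.43×10⁻⁴ × 1.12) = 2.07 m/s;  v_g = (−2.9×10⁻³)/(1.43×10⁻⁴ × 1.12) = −18.2 m/s
|V_g| = √(u_g² + v_g²) = 18.3 m/s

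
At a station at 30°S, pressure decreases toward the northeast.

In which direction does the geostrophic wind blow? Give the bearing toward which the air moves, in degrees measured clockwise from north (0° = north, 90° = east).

The pressure-gradient force points toward the northeast (bearing 045°).
Geostrophic balance: in the Southern Hemisphere the Coriolis force deflects motion to the left, so the geostrophic wind blows 90° to the left of the pressure-gradient force (low pressure on the right).
Rotating 045° by 90° counterclockwise gives 315° — the wind blows toward the northwest.

315°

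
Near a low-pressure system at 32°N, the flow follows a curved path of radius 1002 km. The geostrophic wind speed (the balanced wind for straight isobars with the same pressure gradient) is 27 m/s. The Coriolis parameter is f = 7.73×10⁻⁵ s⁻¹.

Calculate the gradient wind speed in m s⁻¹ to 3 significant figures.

Around a low, centrifugal force acts outward with Coriolis, so pressure-gradient force balances both:
(1/ρ)|∂P/∂n| = fV + V²/R  →  V² + fR·V − fR·V_g = 0
With fR = 7.73×10⁻⁵ × 1002×10³ m = 77.5 m/s:
V = [−fR + √((fR)² + 4 fR V_g)]/2 = [−77.5 + √(77.5² + 4×77.5×27)]/2 = 21.2 m/s
Subgeostrophic (V < V_g = 27 m/s), as expected around a low.

21.2 m s⁻¹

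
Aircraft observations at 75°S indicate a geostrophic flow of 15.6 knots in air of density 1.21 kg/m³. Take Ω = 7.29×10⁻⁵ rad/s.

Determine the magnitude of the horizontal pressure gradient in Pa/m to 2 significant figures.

1.4×10⁻³ Pa/m

Coriolis parameter at 75°S:
f = 2Ω sin φ = 2 × 7.29×10⁻⁵ × sin 75° = 1.41×10⁻⁴ s⁻¹
Wind speed in SI: 15.6 knots = 8.03 m/s
Geostrophic balance rearranged: |∂P/∂n| = f ρ V_g
|∂P/∂n| = 1.41×10⁻⁴ × 1.21 × 8.03 = 1.37×10⁻³ Pa/m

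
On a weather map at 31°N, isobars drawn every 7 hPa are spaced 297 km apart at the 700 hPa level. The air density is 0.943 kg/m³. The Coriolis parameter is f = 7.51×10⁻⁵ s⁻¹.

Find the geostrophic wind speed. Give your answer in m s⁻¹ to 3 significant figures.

33.3 m s⁻¹

Pressure gradient: |∂P/∂n| = 700 Pa / 297000 m = 2.36×10⁻³ Pa/m
Geostrophic balance (pressure-gradient force = Coriolis force):
V_g = (1/(fρ)) |∂P/∂n| = 2.36×10⁻³ / (7.51×10⁻⁵ × 0.943) = 33.3 m/s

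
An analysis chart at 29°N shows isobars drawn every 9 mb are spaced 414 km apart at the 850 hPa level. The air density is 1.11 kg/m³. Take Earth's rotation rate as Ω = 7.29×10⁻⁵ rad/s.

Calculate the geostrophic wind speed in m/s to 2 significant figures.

28 m/s

Coriolis parameter at 29°N:
f = 2Ω sin φ = 2 × 7.29×10⁻⁵ × sin 29° = 7.07×10⁻⁵ s⁻¹
Pressure gradient: |∂P/∂n| = 900 Pa / 414000 m = 2.17×10⁻³ Pa/m
Geostrophic balance (pressure-gradient force = Coriolis force):
V_g = (1/(fρ)) |∂P/∂n| = 2.17×10⁻³ / (7.07×10⁻⁵ × 1.11) = 27.7 m/s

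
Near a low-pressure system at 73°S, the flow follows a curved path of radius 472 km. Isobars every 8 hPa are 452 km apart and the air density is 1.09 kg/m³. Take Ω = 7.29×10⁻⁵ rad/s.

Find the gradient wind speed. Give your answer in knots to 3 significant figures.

19.6 knots

Coriolis parameter at 73°S:
f = 2Ω sin φ = 2 × 7.29×10⁻⁵ × sin 73° = 1.39×10⁻⁴ s⁻¹
Pressure gradient: |∂P/∂n| = 800 Pa / 452000 m = 1.77×10⁻³ Pa/m
Geostrophic speed: V_g = |∂P/∂n|/(fρ) = 1.77×10⁻³/(1.39×10⁻⁴ × 1.09) = 11.6 m/s
Around a low, centrifugal force acts outward with Coriolis, so pressure-gradient force balances both:
(1/ρ)|∂P/∂n| = fV + V²/R  →  V² + fR·V − fR·V_g = 0
With fR = 1.39×10⁻⁴ × 472×10³ m = 65.8 m/s:
V = [−fR + √((fR)² + 4 fR V_g)]/2 = [−65.8 + √(65.8² + 4×65.8×11.6)]/2 = 10.1 m/s
Subgeostrophic (V < V_g = 11.6 m/s), as expected around a low.
Converting: 10.1 m/s × 1.944 = 19.6 knots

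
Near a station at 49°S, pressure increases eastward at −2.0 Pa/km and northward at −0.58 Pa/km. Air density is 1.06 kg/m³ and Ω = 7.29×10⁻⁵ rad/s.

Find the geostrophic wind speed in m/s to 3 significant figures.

17.9 m/s

Coriolis parameter at 49°S:
f = 2Ω sin φ = 2 × 7.29×10⁻⁵ × sin 49° = 1.10×10⁻⁴ s⁻¹
In the Southern Hemisphere f is negative: f = −1.10×10⁻⁴ s⁻¹.
Component geostrophic relations (x east, y north):
u_g = −(1/(fρ)) ∂P/∂y,  v_g = (1/(fρ)) ∂P/∂x
u_g = −(−0.58×10⁻³)/(−1.10×10⁻⁴ × 1.06) = −4.97 m/s;  v_g = (−2.0×10⁻³)/(−1.10×10⁻⁴ × 1.06) = 17.1 m/s
|V_g| = √(u_g² + v_g²) = 17.9 m/s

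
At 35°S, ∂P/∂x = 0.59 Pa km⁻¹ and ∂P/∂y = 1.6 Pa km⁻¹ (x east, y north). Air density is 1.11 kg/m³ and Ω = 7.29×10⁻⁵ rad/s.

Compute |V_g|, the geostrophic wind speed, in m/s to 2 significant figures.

18 m/s

Coriolis parameter at 35°S:
f = 2Ω sin φ = 2 × 7.29×10⁻⁵ × sin 35° = 8.36×10⁻⁵ s⁻¹
In the Southern Hemisphere f is negative: f = −8.36×10⁻⁵ s⁻¹.
Component geostrophic relations (x east, y north):
u_g = −(1/(fρ)) ∂P/∂y,  v_g = (1/(fρ)) ∂P/∂x
u_g = −(1.6×10⁻³)/(−8.36×10⁻⁵ × 1.11) = 17.2 m/s;  v_g = (0.59×10⁻³)/(−8.36×10⁻⁵ × 1.11) = −6.36 m/s
|V_g| = √(u_g² + v_g²) = 18.4 m/s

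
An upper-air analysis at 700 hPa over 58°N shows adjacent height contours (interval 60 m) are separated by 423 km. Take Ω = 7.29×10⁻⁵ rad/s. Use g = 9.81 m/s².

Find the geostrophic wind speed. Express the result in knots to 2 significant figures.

Coriolis parameter at 58°N:
f = 2Ω sin φ = 2 × 7.29×10⁻⁵ × sin 58° = 1.24×10⁻⁴ s⁻¹
Height gradient: |∂Z/∂n| = 60 m / 423000 m = 1.42×10⁻⁴
On a pressure surface, geostrophic balance gives V_g = (g/f)|∂Z/∂n|:
V_g = 9.81 × 1.42×10⁻⁴ / 1.24×10⁻⁴ = 11.3 m/s
Converting: 11.3 m/s × 1.944 = 22 knots

22 knots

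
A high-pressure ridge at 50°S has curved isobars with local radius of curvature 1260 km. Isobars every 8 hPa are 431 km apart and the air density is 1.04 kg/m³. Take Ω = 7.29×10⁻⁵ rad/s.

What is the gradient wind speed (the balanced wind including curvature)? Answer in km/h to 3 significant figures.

Coriolis parameter at 50°S:
f = 2Ω sin φ = 2 × 7.29×10⁻⁵ × sin 50° = 1.12×10⁻⁴ s⁻¹
Pressure gradient: |∂P/∂n| = 800 Pa / 431000 m = 1.86×10⁻³ Pa/m
Geostrophic speed: V_g = |∂P/∂n|/(fρ) = 1.86×10⁻³/(1.12×10⁻⁴ × 1.04) = 16.0 m/s
Around a high, pressure-gradient force acts outward with centrifugal, so Coriolis balances both:
fV = (1/ρ)|∂P/∂n| + V²/R  →  V² − fR·V + fR·V_g = 0
With fR = 1.12×10⁻⁴ × 1260×10³ m = 141 m/s:
V = [fR − √((fR)² − 4 fR V_g)]/2 = [141 − √(141² − 4×141×16)]/2 = 18.4 m/s
Supergeostrophic (V > V_g = 16 m/s), as expected around a high.
Converting: 18.4 m/s × 3.6 = 66.2 km/h

66.2 km/h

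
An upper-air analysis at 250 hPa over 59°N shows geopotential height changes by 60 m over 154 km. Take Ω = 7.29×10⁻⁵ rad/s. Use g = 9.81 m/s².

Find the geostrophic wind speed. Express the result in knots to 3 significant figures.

59.4 knots

Coriolis parameter at 59°N:
f = 2Ω sin φ = 2 × 7.29×10⁻⁵ × sin 59° = 1.25×10⁻⁴ s⁻¹
Height gradient: |∂Z/∂n| = 60 m / 154000 m = 3.90×10⁻⁴
On a pressure surface, geostrophic balance gives V_g = (g/f)|∂Z/∂n|:
V_g = 9.81 × 3.90×10⁻⁴ / 1.25×10⁻⁴ = 30.6 m/s
Converting: 30.6 m/s × 1.944 = 59.4 knots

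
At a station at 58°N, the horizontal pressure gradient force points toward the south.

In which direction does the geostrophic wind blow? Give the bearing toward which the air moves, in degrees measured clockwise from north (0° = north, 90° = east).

The pressure-gradient force points toward the south (bearing 180°).
Geostrophic balance: in the Northern Hemisphere the Coriolis force deflects motion to the right, so the geostrophic wind blows 90° to the right of the pressure-gradient force (low pressure on the left).
Rotating 180° by 90° clockwise gives 270° — the wind blows toward the west.

270°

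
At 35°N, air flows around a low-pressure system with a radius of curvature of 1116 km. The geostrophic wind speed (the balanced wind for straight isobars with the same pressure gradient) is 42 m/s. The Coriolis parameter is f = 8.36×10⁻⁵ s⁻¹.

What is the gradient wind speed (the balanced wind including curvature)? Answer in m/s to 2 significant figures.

31 m/s

Around a low, centrifugal force acts outward with Coriolis, so pressure-gradient force balances both:
(1/ρ)|∂P/∂n| = fV + V²/R  →  V² + fR·V − fR·V_g = 0
With fR = 8.36×10⁻⁵ × 1116×10³ m = 93.3 m/s:
V = [−fR + √((fR)² + 4 fR V_g)]/2 = [−93.3 + √(93.3² + 4×93.3×42)]/2 = 31.4 m/s
Subgeostrophic (V < V_g = 42 m/s), as expected around a low.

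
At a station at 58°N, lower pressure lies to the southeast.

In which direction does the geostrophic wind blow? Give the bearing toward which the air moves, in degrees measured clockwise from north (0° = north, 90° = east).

The pressure-gradient force points toward the southeast (bearing 135°).
Geostrophic balance: in the Northern Hemisphere the Coriolis force deflects motion to the right, so the geostrophic wind blows 90° to the right of the pressure-gradient force (low pressure on the left).
Rotating 135° by 90° clockwise gives 225° — the wind blows toward the southwest.

225°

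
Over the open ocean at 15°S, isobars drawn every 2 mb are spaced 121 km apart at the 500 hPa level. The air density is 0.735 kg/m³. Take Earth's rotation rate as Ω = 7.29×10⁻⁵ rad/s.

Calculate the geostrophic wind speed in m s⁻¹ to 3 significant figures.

Coriolis parameter at 15°S:
f = 2Ω sin φ = 2 × 7.29×10⁻⁵ × sin 15° = 3.77×10⁻⁵ s⁻¹
Pressure gradient: |∂P/∂n| = 200 Pa / 121000 m = 1.65×10⁻³ Pa/m
Geostrophic balance (pressure-gradient force = Coriolis force):
V_g = (1/(fρ)) |∂P/∂n| = 1.65×10⁻³ / (3.77×10⁻⁵ × 0.735) = 59.6 m/s

59.6 m s⁻¹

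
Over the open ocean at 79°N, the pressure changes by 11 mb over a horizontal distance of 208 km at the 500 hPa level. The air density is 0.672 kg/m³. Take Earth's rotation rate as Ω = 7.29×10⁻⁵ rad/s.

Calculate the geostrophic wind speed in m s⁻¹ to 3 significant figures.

Coriolis parameter at 79°N:
f = 2Ω sin φ = 2 × 7.29×10⁻⁵ × sin 79° = 1.43×10⁻⁴ s⁻¹
Pressure gradient: |∂P/∂n| = 1100 Pa / 208000 m = 5.29×10⁻³ Pa/m
Geostrophic balance (pressure-gradient force = Coriolis force):
V_g = (1/(fρ)) |∂P/∂n| = 5.29×10⁻³ / (1.43×10⁻⁴ × 0.672) = 55.0 m/s

55.0 m s⁻¹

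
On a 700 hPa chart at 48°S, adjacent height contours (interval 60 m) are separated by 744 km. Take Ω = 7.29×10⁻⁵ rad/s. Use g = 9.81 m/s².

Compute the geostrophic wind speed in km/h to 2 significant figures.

Coriolis parameter at 48°S:
f = 2Ω sin φ = 2 × 7.29×10⁻⁵ × sin 48° = 1.08×10⁻⁴ s⁻¹
Height gradient: |∂Z/∂n| = 60 m / 744000 m = 8.06×10⁻⁵
On a pressure surface, geostrophic balance gives V_g = (g/f)|∂Z/∂n|:
V_g = 9.81 × 8.06×10⁻⁵ / 1.08×10⁻⁴ = 7.30 m/s
Converting: 7.30 m/s × 3.6 = 26 km/h

26 km/h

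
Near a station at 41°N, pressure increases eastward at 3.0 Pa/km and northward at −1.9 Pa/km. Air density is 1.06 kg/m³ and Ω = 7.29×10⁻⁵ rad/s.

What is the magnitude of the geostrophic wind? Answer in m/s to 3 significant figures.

Coriolis parameter at 41°N:
f = 2Ω sin φ = 2 × 7.29×10⁻⁵ × sin 41° = 9.57×10⁻⁵ s⁻¹
Component geostrophic relations (x east, y north):
u_g = −(1/(fρ)) ∂P/∂y,  v_g = (1/(fρ)) ∂P/∂x
u_g = −(−1.9×10⁻³)/(9.57×10⁻⁵ × 1.06) = 18.7 m/s;  v_g = (3.0×10⁻³)/(9.57×10⁻⁵ × 1.06) = 29.6 m/s
|V_g| = √(u_g² + v_g²) = 35.0 m/s

35.0 m/s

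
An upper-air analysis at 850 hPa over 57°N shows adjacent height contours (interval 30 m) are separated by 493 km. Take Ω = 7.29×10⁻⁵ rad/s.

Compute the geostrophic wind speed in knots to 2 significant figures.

9.5 knots

Coriolis parameter at 57°N:
f = 2Ω sin φ = 2 × 7.29×10⁻⁵ × sin 57° = 1.22×10⁻⁴ s⁻¹
Height gradient: |∂Z/∂n| = 30 m / 493000 m = 6.09×10⁻⁵
On a pressure surface, geostrophic balance gives V_g = (g/f)|∂Z/∂n|:
V_g = 9.81 × 6.09×10⁻⁵ / 1.22×10⁻⁴ = 4.88 m/s
Converting: 4.88 m/s × 1.944 = 9.5 knots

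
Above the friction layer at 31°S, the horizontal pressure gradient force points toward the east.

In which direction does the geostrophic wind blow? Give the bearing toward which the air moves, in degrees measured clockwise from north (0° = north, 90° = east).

The pressure-gradient force points toward the east (bearing 090°).
Geostrophic balance: in the Southern Hemisphere the Coriolis force deflects motion to the left, so the geostrophic wind blows 90° to the left of the pressure-gradient force (low pressure on the right).
Rotating 090° by 90° counterclockwise gives 000° — the wind blows toward the north.

000°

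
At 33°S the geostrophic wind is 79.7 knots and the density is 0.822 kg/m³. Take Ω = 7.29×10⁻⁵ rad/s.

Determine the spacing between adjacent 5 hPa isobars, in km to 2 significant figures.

Coriolis parameter at 33°S:
f = 2Ω sin φ = 2 × 7.29×10⁻⁵ × sin 33° = 7.94×10⁻⁵ s⁻¹
Wind speed in SI: 79.7 knots = 41.0 m/s
Geostrophic balance rearranged: |∂P/∂n| = f ρ V_g
|∂P/∂n| = 7.94×10⁻⁵ × 0.822 × 41.0 = 2.68×10⁻³ Pa/m
Isobar spacing: Δn = ΔP/|∂P/∂n| = 500 Pa / 2.68×10⁻³ Pa/m = 186825 m ≈ 190 km

190 km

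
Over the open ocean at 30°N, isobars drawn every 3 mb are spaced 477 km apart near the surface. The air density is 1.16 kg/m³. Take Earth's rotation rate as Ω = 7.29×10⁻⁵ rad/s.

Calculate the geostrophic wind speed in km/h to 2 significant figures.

27 km/h

Coriolis parameter at 30°N:
f = 2Ω sin φ = 2 × 7.29×10⁻⁵ × sin 30° = 7.29×10⁻⁵ s⁻¹
Pressure gradient: |∂P/∂n| = 300 Pa / 477000 m = 6.29×10⁻⁴ Pa/m
Geostrophic balance (pressure-gradient force = Coriolis force):
V_g = (1/(fρ)) |∂P/∂n| = 6.29×10⁻⁴ / (7.29×10⁻⁵ × 1.16) = 7.44 m/s
Converting: 7.44 m/s × 3.6 = 27 km/h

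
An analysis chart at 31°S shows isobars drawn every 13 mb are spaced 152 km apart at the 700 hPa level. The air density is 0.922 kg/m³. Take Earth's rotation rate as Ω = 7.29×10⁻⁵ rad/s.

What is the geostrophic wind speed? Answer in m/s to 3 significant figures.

Coriolis parameter at 31°S:
f = 2Ω sin φ = 2 × 7.29×10⁻⁵ × sin 31° = 7.51×10⁻⁵ s⁻¹
Pressure gradient: |∂P/∂n| = 1300 Pa / 152000 m = 8.55×10⁻³ Pa/m
Geostrophic balance (pressure-gradient force = Coriolis force):
V_g = (1/(fρ)) |∂P/∂n| = 8.55×10⁻³ / (7.51×10⁻⁵ × 0.922) = 124 m/s

124 m/s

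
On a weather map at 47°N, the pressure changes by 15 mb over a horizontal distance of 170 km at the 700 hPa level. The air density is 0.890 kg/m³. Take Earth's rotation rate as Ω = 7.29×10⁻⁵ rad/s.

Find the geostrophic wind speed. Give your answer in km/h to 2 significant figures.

Coriolis parameter at 47°N:
f = 2Ω sin φ = 2 × 7.29×10⁻⁵ × sin 47° = 1.07×10⁻⁴ s⁻¹
Pressure gradient: |∂P/∂n| = 1500 Pa / 170000 m = 8.82×10⁻³ Pa/m
Geostrophic balance (pressure-gradient force = Coriolis force):
V_g = (1/(fρ)) |∂P/∂n| = 8.82×10⁻³ / (1.07×10⁻⁴ × 0.890) = 93.0 m/s
Converting: 93.0 m/s × 3.6 = 330 km/h

330 km/h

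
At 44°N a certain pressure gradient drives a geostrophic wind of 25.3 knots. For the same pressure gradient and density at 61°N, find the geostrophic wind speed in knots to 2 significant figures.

With the same pressure gradient and density, V_g ∝ 1/f ∝ 1/sin φ.
V₂ = V₁ · sin φ₁ / sin φ₂ = 25.3 × sin 44° / sin 61°
V₂ = 25.3 × 0.6947/0.8746 = 20 knots

20 knots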